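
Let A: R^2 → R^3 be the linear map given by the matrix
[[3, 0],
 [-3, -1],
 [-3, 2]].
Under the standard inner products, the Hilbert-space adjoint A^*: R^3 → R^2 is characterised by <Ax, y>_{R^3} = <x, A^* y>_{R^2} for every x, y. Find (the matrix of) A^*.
A^* = A^T =
[[3, -3, -3],
 [0, -1, 2]]

For real matrices with standard dot products, the defining identity <Ax, y> = <x, A^* y> gives (Ax)^T y = x^T (A^*) y, i.e. x^T A^T y = x^T (A^*) y. Since this holds for all x, y, we must have A^* = A^T. Therefore
A^* =
[[3, -3, -3],
 [0, -1, 2]].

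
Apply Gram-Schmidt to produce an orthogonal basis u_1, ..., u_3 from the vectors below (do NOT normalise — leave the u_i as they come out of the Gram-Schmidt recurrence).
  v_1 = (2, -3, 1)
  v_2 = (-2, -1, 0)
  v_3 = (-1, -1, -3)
Orthogonal basis:
  u_1 = (2, -3, 1)
  u_2 = (-13/7, -17/14, 1/14)
  u_3 = (25/69, -50/69, -200/69)

Apply the Gram-Schmidt recurrence
  u_1 = v_1
  u_i = v_i − Σ_{j<i} ((v_i · u_j) / (u_j · u_j)) · u_j.

Step by step this gives:
  u_1 = (2, -3, 1)
  u_2 = (-13/7, -17/14, 1/14)
  u_3 = (25/69, -50/69, -200/69)

Orthogonality check:
  u_2 · u_1 = 0 (should be 0)
  u_3 · u_1 = 0 (should be 0)
  u_3 · u_2 = 0 (should be 0)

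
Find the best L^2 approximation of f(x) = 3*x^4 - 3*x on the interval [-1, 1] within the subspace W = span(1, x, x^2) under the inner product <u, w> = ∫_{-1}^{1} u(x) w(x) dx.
g(x) = 18*x^2/7 - 3*x - 9/35

The best approximation g ∈ W is the orthogonal projection of f onto W. Writing g = a_0 + a_1 x + a_2 x^2, the coefficients solve the normal equations G · a = b where
  G_{ij} = <φ_i, φ_j> and b_i = <f, φ_i>, with φ_0 = 1, φ_1 = x, φ_2 = x^2.
G =
  [2, 0, 2/3]
  [0, 2/3, 0]
  [2/3, 0, 2/5],
b = (6/5, -2, 6/7).
Solving gives a_0 = -9/35, a_1 = -3, a_2 = 18/7, so
  g(x) = 18*x^2/7 - 3*x - 9/35.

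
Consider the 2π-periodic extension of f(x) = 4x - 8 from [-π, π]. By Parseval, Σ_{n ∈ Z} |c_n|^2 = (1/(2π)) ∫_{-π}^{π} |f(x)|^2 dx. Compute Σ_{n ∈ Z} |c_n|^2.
Σ |c_n|^2 = 16π^2/3 + 64

Expand and integrate term by term over [-π, π]:
  ∫ (4x)^2 dx = 16·(2π^3/3); ∫ 2·4·(-8)·x dx = 0 (odd integrand); ∫ (-8)^2 dx = 64·2π.
So (1/(2π)) ∫_{-π}^{π} (4x - 8)^2 dx = 16π^2/3 + 64 = 16π^2/3 + 64.
Parseval ⇒ Σ |c_n|^2 = 16π^2/3 + 64.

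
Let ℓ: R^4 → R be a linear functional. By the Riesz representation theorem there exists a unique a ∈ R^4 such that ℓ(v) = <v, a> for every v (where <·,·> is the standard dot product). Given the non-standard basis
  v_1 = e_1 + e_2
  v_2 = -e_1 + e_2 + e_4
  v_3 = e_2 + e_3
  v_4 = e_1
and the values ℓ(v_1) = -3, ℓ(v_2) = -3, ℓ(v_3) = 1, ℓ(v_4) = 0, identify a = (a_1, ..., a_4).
a = (0, -3, 4, 0)

Write a = (a_1, ..., a_4) in the standard basis. For each basis vector v_i, ℓ(v_i) = <v_i, a> is a linear equation in the a_j's. Collect the n equations into a matrix system V a = ℓ, where row i of V is v_i (expressed in the standard basis). Since V is invertible (lower-triangular with 1s on the diagonal, up to permutation), solve by back-substitution:
  V =
[[1, 1, 0, 0],
 [-1, 1, 0, 1],
 [0, 1, 1, 0],
 [1, 0, 0, 0]]
  V a = (-3, -3, 1, 0)
Solving gives a = (0, -3, 4, 0).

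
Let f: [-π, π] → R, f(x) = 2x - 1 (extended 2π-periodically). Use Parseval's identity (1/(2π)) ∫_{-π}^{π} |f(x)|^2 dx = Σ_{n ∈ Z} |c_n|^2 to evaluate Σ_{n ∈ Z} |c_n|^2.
Σ |c_n|^2 = 4π^2/3 + 1

Expand and integrate term by term over [-π, π]:
  ∫ (2x)^2 dx = 4·(2π^3/3); ∫ 2·2·(-1)·x dx = 0 (odd integrand); ∫ (-1)^2 dx = 1·2π.
So (1/(2π)) ∫_{-π}^{π} (2x - 1)^2 dx = 4π^2/3 + 1 = 4π^2/3 + 1.
Parseval ⇒ Σ |c_n|^2 = 4π^2/3 + 1.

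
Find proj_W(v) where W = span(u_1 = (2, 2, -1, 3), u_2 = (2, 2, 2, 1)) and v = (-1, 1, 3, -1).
proj_W(v) = (14/51, 14/51, 137/51, -25/17)

Set up U = [u_1 | ... | u_2] ∈ R^(4×2). The projector onto W = col(U) is P = U (U^T U)^(-1) U^T.
Compute U^T U =
  [18, 9]
  [9, 13],
and U^T v = (-6, 5).
Solve U^T U · c = U^T v for the coefficients: c = (-41/51, 16/17). The projection is proj_W(v) = U c.
Check: (v - proj_W(v)) · u_1 = 0  (should be 0).
Check: (v - proj_W(v)) · u_2 = 0  (should be 0).
Result: proj_W(v) = (14/51, 14/51, 137/51, -25/17).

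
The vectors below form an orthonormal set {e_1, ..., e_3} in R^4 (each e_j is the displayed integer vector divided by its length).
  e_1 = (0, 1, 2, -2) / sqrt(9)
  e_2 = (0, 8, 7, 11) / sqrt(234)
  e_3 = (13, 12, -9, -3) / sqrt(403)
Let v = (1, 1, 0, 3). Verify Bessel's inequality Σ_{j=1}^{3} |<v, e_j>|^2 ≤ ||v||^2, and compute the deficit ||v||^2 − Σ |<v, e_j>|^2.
Σ |<v, e_j>|^2 = 657/62; ||v||^2 = 11; deficit = 25/62

Write each e_j = u_j / sqrt(<u_j, u_j>) where u_j is the displayed integer vector. Then <v, e_j> = <v, u_j> / sqrt(<u_j, u_j>), so |<v, e_j>|^2 = <v, u_j>^2 / <u_j, u_j>.
Coefficients: <v, e_1> = -5/sqrt(9), <v, e_2> = 41/sqrt(234), <v, e_3> = 16/sqrt(403).
Square and sum: Σ |<v, e_j>|^2 = 657/62.
Compute ||v||^2 = v·v = 11.
Deficit = 11 − 657/62 = 25/62 ≥ 0, confirming Bessel's inequality. (The deficit equals ||v − Σ <v,e_j> e_j||^2, the squared distance from v to span{e_j}.)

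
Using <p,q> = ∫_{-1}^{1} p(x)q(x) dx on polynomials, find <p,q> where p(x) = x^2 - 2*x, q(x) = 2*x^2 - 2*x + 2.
<p,q> = 24/5

Expand the product: p(x)·q(x) = 2*x^4 - 6*x^3 + 6*x^2 - 4*x.
∫_{-1}^{1} of each monomial x^k gives [2/(k+1) if k even, 0 if k odd]. Integrating term-by-term (or equivalently evaluating the antiderivative F(x) = 2*x^5/5 - 3*x^4/2 + 2*x^3 - 2*x^2 at the endpoints):
  F(1) − F(−1) = -11/10 − (-59/10) = 24/5.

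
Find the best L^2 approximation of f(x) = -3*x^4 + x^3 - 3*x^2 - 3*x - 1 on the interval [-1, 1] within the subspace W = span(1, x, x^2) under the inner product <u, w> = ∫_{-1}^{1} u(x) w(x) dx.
g(x) = -39*x^2/7 - 12*x/5 - 26/35

The best approximation g ∈ W is the orthogonal projection of f onto W. Writing g = a_0 + a_1 x + a_2 x^2, the coefficients solve the normal equations G · a = b where
  G_{ij} = <φ_i, φ_j> and b_i = <f, φ_i>, with φ_0 = 1, φ_1 = x, φ_2 = x^2.
G =
  [2, 0, 2/3]
  [0, 2/3, 0]
  [2/3, 0, 2/5],
b = (-26/5, -8/5, -286/105).
Solving gives a_0 = -26/35, a_1 = -12/5, a_2 = -39/7, so
  g(x) = -39*x^2/7 - 12*x/5 - 26/35.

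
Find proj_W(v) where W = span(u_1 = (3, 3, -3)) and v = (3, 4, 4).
proj_W(v) = (1, 1, -1)

Set up U = [u_1 | ... | u_1] ∈ R^(3×1). The projector onto W = col(U) is P = U (U^T U)^(-1) U^T.
Compute U^T U =
  [27],
and U^T v = (9).
Solve U^T U · c = U^T v for the coefficients: c = (1/3). The projection is proj_W(v) = U c.
Check: (v - proj_W(v)) · u_1 = 0  (should be 0).
Result: proj_W(v) = (1, 1, -1).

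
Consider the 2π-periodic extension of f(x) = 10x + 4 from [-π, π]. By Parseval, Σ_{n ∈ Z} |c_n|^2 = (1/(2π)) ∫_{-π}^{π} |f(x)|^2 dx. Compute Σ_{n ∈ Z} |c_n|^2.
Σ |c_n|^2 = 100π^2/3 + 16

Expand and integrate term by term over [-π, π]:
  ∫ (10x)^2 dx = 100·(2π^3/3); ∫ 2·10·(4)·x dx = 0 (odd integrand); ∫ 4^2 dx = 16·2π.
So (1/(2π)) ∫_{-π}^{π} (10x + 4)^2 dx = 100π^2/3 + 16 = 100π^2/3 + 16.
Parseval ⇒ Σ |c_n|^2 = 100π^2/3 + 16.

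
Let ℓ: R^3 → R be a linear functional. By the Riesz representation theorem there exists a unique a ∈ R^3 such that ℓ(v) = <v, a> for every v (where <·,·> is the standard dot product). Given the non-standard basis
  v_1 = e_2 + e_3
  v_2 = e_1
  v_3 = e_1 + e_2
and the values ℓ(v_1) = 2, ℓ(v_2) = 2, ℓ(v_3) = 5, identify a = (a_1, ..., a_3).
a = (2, 3, -1)

Write a = (a_1, ..., a_3) in the standard basis. For each basis vector v_i, ℓ(v_i) = <v_i, a> is a linear equation in the a_j's. Collect the n equations into a matrix system V a = ℓ, where row i of V is v_i (expressed in the standard basis). Since V is invertible (lower-triangular with 1s on the diagonal, up to permutation), solve by back-substitution:
  V =
[[0, 1, 1],
 [1, 0, 0],
 [1, 1, 0]]
  V a = (2, 2, 5)
Solving gives a = (2, 3, -1).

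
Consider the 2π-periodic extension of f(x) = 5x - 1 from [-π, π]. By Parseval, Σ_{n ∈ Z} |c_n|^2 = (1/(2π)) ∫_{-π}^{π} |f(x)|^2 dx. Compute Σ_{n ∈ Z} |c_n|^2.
Σ |c_n|^2 = 25π^2/3 + 1

Expand and integrate term by term over [-π, π]:
  ∫ (5x)^2 dx = 25·(2π^3/3); ∫ 2·5·(-1)·x dx = 0 (odd integrand); ∫ (-1)^2 dx = 1·2π.
So (1/(2π)) ∫_{-π}^{π} (5x - 1)^2 dx = 25π^2/3 + 1 = 25π^2/3 + 1.
Parseval ⇒ Σ |c_n|^2 = 25π^2/3 + 1.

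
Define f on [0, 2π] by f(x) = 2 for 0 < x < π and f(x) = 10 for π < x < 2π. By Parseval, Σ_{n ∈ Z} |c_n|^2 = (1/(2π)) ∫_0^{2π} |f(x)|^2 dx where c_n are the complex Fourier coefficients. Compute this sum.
Σ |c_n|^2 = 52

Parseval equates the L^2 energy of f (normalised by 1/(2π)) with the ℓ^2 sum of its Fourier coefficients: (1/(2π)) ∫_0^{2π} |f|^2 = Σ |c_n|^2.
Compute the left side: (1/(2π)) [∫_0^π 2^2 dx + ∫_π^{2π} 10^2 dx] = (1/(2π)) · (4π + 100π) = (4 + 100)/2 = 52.
So Σ_{n ∈ Z} |c_n|^2 = 52.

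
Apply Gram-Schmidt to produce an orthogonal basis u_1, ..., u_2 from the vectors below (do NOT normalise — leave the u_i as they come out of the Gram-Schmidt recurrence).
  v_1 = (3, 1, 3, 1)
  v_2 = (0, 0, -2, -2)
Orthogonal basis:
  u_1 = (3, 1, 3, 1)
  u_2 = (6/5, 2/5, -4/5, -8/5)

Apply the Gram-Schmidt recurrence
  u_1 = v_1
  u_i = v_i − Σ_{j<i} ((v_i · u_j) / (u_j · u_j)) · u_j.

Step by step this gives:
  u_1 = (3, 1, 3, 1)
  u_2 = (6/5, 2/5, -4/5, -8/5)

Orthogonality check:
  u_2 · u_1 = 0 (should be 0)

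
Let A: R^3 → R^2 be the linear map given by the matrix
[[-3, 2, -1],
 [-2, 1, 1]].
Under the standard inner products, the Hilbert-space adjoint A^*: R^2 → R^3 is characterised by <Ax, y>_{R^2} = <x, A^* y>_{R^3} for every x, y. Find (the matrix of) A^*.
A^* = A^T =
[[-3, -2],
 [2, 1],
 [-1, 1]]

For real matrices with standard dot products, the defining identity <Ax, y> = <x, A^* y> gives (Ax)^T y = x^T (A^*) y, i.e. x^T A^T y = x^T (A^*) y. Since this holds for all x, y, we must have A^* = A^T. Therefore
A^* =
[[-3, -2],
 [2, 1],
 [-1, 1]].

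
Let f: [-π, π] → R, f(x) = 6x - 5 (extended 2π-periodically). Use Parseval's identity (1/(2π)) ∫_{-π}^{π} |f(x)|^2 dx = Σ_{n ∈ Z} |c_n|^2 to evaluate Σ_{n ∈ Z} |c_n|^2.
Σ |c_n|^2 = 12π^2 + 25

Expand and integrate term by term over [-π, π]:
  ∫ (6x)^2 dx = 36·(2π^3/3); ∫ 2·6·(-5)·x dx = 0 (odd integrand); ∫ (-5)^2 dx = 25·2π.
So (1/(2π)) ∫_{-π}^{π} (6x - 5)^2 dx = 36π^2/3 + 25 = 12π^2 + 25.
Parseval ⇒ Σ |c_n|^2 = 12π^2 + 25.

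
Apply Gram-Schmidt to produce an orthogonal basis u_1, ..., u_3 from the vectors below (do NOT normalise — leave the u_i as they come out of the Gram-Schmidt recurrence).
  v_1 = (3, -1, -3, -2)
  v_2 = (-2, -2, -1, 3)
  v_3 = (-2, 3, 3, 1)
Orthogonal basis:
  u_1 = (3, -1, -3, -2)
  u_2 = (-25/23, -53/23, -44/23, 55/23)
  u_3 = (4/73, 349/365, -213/365, 35/73)

Apply the Gram-Schmidt recurrence
  u_1 = v_1
  u_i = v_i − Σ_{j<i} ((v_i · u_j) / (u_j · u_j)) · u_j.

Step by step this gives:
  u_1 = (3, -1, -3, -2)
  u_2 = (-25/23, -53/23, -44/23, 55/23)
  u_3 = (4/73, 349/365, -213/365, 35/73)

Orthogonality check:
  u_2 · u_1 = 0 (should be 0)
  u_3 · u_1 = 0 (should be 0)
  u_3 · u_2 = 0 (should be 0)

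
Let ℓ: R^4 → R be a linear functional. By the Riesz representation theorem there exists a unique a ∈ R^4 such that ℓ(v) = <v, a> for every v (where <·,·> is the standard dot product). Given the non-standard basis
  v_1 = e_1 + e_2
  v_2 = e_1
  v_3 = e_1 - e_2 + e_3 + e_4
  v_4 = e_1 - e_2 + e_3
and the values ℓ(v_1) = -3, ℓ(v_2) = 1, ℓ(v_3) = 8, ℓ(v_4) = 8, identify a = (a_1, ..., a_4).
a = (1, -4, 3, 0)

Write a = (a_1, ..., a_4) in the standard basis. For each basis vector v_i, ℓ(v_i) = <v_i, a> is a linear equation in the a_j's. Collect the n equations into a matrix system V a = ℓ, where row i of V is v_i (expressed in the standard basis). Since V is invertible (lower-triangular with 1s on the diagonal, up to permutation), solve by back-substitution:
  V =
[[1, 1, 0, 0],
 [1, 0, 0, 0],
 [1, -1, 1, 1],
 [1, -1, 1, 0]]
  V a = (-3, 1, 8, 8)
Solving gives a = (1, -4, 3, 0).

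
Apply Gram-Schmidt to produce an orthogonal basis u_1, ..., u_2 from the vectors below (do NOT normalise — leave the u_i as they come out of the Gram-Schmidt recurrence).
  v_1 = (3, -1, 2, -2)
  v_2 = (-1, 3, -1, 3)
Orthogonal basis:
  u_1 = (3, -1, 2, -2)
  u_2 = (4/3, 20/9, 5/9, 13/9)

Apply the Gram-Schmidt recurrence
  u_1 = v_1
  u_i = v_i − Σ_{j<i} ((v_i · u_j) / (u_j · u_j)) · u_j.

Step by step this gives:
  u_1 = (3, -1, 2, -2)
  u_2 = (4/3, 20/9, 5/9, 13/9)

Orthogonality check:
  u_2 · u_1 = 0 (should be 0)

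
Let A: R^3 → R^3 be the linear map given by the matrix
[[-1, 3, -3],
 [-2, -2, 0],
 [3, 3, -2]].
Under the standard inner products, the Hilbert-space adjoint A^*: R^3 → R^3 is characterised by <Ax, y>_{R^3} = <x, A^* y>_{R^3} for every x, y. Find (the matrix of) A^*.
A^* = A^T =
[[-1, -2, 3],
 [3, -2, 3],
 [-3, 0, -2]]

For real matrices with standard dot products, the defining identity <Ax, y> = <x, A^* y> gives (Ax)^T y = x^T (A^*) y, i.e. x^T A^T y = x^T (A^*) y. Since this holds for all x, y, we must have A^* = A^T. Therefore
A^* =
[[-1, -2, 3],
 [3, -2, 3],
 [-3, 0, -2]].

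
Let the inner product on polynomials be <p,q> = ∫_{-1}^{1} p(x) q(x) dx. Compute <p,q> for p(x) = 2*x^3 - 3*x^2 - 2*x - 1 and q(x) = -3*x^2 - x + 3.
<p,q> = -88/15

Expand the product: p(x)·q(x) = -6*x^5 + 7*x^4 + 15*x^3 - 4*x^2 - 5*x - 3.
∫_{-1}^{1} of each monomial x^k gives [2/(k+1) if k even, 0 if k odd]. Integrating term-by-term (or equivalently evaluating the antiderivative F(x) = -x^6 + 7*x^5/5 + 15*x^4/4 - 4*x^3/3 - 5*x^2/2 - 3*x at the endpoints):
  F(1) − F(−1) = -161/60 − (191/60) = -88/15.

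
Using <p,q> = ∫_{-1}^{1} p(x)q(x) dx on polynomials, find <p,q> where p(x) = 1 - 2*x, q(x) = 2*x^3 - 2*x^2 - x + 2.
<p,q> = 12/5

Expand the product: p(x)·q(x) = -4*x^4 + 6*x^3 - 5*x + 2.
∫_{-1}^{1} of each monomial x^k gives [2/(k+1) if k even, 0 if k odd]. Integrating term-by-term (or equivalently evaluating the antiderivative F(x) = -4*x^5/5 + 3*x^4/2 - 5*x^2/2 + 2*x at the endpoints):
  F(1) − F(−1) = 1/5 − (-11/5) = 12/5.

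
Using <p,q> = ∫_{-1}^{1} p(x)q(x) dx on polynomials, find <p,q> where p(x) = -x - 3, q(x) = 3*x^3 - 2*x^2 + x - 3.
<p,q> = 302/15

Expand the product: p(x)·q(x) = -3*x^4 - 7*x^3 + 5*x^2 + 9.
∫_{-1}^{1} of each monomial x^k gives [2/(k+1) if k even, 0 if k odd]. Integrating term-by-term (or equivalently evaluating the antiderivative F(x) = -3*x^5/5 - 7*x^4/4 + 5*x^3/3 + 9*x at the endpoints):
  F(1) − F(−1) = 499/60 − (-709/60) = 302/15.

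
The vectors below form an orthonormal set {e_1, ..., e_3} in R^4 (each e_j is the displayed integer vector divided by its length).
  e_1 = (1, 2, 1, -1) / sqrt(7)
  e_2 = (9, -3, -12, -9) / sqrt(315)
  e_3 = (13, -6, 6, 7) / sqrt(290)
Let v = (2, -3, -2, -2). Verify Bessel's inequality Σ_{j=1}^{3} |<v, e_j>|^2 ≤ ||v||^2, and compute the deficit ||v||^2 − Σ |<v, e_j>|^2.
Σ |<v, e_j>|^2 = 537/29; ||v||^2 = 21; deficit = 72/29

Write each e_j = u_j / sqrt(<u_j, u_j>) where u_j is the displayed integer vector. Then <v, e_j> = <v, u_j> / sqrt(<u_j, u_j>), so |<v, e_j>|^2 = <v, u_j>^2 / <u_j, u_j>.
Coefficients: <v, e_1> = -4/sqrt(7), <v, e_2> = 69/sqrt(315), <v, e_3> = 18/sqrt(290).
Square and sum: Σ |<v, e_j>|^2 = 537/29.
Compute ||v||^2 = v·v = 21.
Deficit = 21 − 537/29 = 72/29 ≥ 0, confirming Bessel's inequality. (The deficit equals ||v − Σ <v,e_j> e_j||^2, the squared distance from v to span{e_j}.)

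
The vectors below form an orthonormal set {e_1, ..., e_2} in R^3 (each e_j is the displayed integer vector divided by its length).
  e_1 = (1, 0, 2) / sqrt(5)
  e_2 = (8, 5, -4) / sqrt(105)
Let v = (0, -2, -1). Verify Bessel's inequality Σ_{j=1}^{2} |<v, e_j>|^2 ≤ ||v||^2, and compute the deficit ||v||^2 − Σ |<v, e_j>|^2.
Σ |<v, e_j>|^2 = 8/7; ||v||^2 = 5; deficit = 27/7

Write each e_j = u_j / sqrt(<u_j, u_j>) where u_j is the displayed integer vector. Then <v, e_j> = <v, u_j> / sqrt(<u_j, u_j>), so |<v, e_j>|^2 = <v, u_j>^2 / <u_j, u_j>.
Coefficients: <v, e_1> = -2/sqrt(5), <v, e_2> = -6/sqrt(105).
Square and sum: Σ |<v, e_j>|^2 = 8/7.
Compute ||v||^2 = v·v = 5.
Deficit = 5 − 8/7 = 27/7 ≥ 0, confirming Bessel's inequality. (The deficit equals ||v − Σ <v,e_j> e_j||^2, the squared distance from v to span{e_j}.)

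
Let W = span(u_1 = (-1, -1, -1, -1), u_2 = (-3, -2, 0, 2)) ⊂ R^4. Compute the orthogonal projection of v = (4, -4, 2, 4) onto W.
proj_W(v) = (12/59, 46/59, 114/59, 182/59)

Set up U = [u_1 | ... | u_2] ∈ R^(4×2). The projector onto W = col(U) is P = U (U^T U)^(-1) U^T.
Compute U^T U =
  [4, 3]
  [3, 17],
and U^T v = (-6, 4).
Solve U^T U · c = U^T v for the coefficients: c = (-114/59, 34/59). The projection is proj_W(v) = U c.
Check: (v - proj_W(v)) · u_1 = 0  (should be 0).
Check: (v - proj_W(v)) · u_2 = 0  (should be 0).
Result: proj_W(v) = (12/59, 46/59, 114/59, 182/59).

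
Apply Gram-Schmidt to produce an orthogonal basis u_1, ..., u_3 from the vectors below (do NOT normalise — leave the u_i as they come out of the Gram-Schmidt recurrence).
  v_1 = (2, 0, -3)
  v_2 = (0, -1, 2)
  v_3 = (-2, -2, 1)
Orthogonal basis:
  u_1 = (2, 0, -3)
  u_2 = (12/13, -1, 8/13)
  u_3 = (-36/29, -48/29, -24/29)

Apply the Gram-Schmidt recurrence
  u_1 = v_1
  u_i = v_i − Σ_{j<i} ((v_i · u_j) / (u_j · u_j)) · u_j.

Step by step this gives:
  u_1 = (2, 0, -3)
  u_2 = (12/13, -1, 8/13)
  u_3 = (-36/29, -48/29, -24/29)

Orthogonality check:
  u_2 · u_1 = 0 (should be 0)
  u_3 · u_1 = 0 (should be 0)
  u_3 · u_2 = 0 (should be 0)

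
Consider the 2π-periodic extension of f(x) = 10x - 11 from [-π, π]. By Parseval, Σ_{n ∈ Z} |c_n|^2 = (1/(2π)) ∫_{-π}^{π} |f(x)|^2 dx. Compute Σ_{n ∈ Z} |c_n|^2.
Σ |c_n|^2 = 100π^2/3 + 121

Expand and integrate term by term over [-π, π]:
  ∫ (10x)^2 dx = 100·(2π^3/3); ∫ 2·10·(-11)·x dx = 0 (odd integrand); ∫ (-11)^2 dx = 121·2π.
So (1/(2π)) ∫_{-π}^{π} (10x - 11)^2 dx = 100π^2/3 + 121 = 100π^2/3 + 121.
Parseval ⇒ Σ |c_n|^2 = 100π^2/3 + 121.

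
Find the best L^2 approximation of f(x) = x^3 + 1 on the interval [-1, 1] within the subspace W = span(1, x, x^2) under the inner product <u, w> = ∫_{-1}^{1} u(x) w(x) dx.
g(x) = 3*x/5 + 1

The best approximation g ∈ W is the orthogonal projection of f onto W. Writing g = a_0 + a_1 x + a_2 x^2, the coefficients solve the normal equations G · a = b where
  G_{ij} = <φ_i, φ_j> and b_i = <f, φ_i>, with φ_0 = 1, φ_1 = x, φ_2 = x^2.
G =
  [2, 0, 2/3]
  [0, 2/3, 0]
  [2/3, 0, 2/5],
b = (2, 2/5, 2/3).
Solving gives a_0 = 1, a_1 = 3/5, a_2 = 0, so
  g(x) = 3*x/5 + 1.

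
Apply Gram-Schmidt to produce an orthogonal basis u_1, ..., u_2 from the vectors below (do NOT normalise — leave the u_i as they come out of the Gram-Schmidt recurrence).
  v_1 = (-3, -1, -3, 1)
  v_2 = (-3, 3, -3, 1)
Orthogonal basis:
  u_1 = (-3, -1, -3, 1)
  u_2 = (-3/5, 19/5, -3/5, 1/5)

Apply the Gram-Schmidt recurrence
  u_1 = v_1
  u_i = v_i − Σ_{j<i} ((v_i · u_j) / (u_j · u_j)) · u_j.

Step by step this gives:
  u_1 = (-3, -1, -3, 1)
  u_2 = (-3/5, 19/5, -3/5, 1/5)

Orthogonality check:
  u_2 · u_1 = 0 (should be 0)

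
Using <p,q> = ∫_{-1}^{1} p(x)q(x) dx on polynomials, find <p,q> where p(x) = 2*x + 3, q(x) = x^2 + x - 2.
<p,q> = -26/3

Expand the product: p(x)·q(x) = 2*x^3 + 5*x^2 - x - 6.
∫_{-1}^{1} of each monomial x^k gives [2/(k+1) if k even, 0 if k odd]. Integrating term-by-term (or equivalently evaluating the antiderivative F(x) = x^4/2 + 5*x^3/3 - x^2/2 - 6*x at the endpoints):
  F(1) − F(−1) = -13/3 − (13/3) = -26/3.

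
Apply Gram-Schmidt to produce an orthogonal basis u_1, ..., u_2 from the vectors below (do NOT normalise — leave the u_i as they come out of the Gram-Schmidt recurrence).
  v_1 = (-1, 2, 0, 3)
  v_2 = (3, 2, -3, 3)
Orthogonal basis:
  u_1 = (-1, 2, 0, 3)
  u_2 = (26/7, 4/7, -3, 6/7)

Apply the Gram-Schmidt recurrence
  u_1 = v_1
  u_i = v_i − Σ_{j<i} ((v_i · u_j) / (u_j · u_j)) · u_j.

Step by step this gives:
  u_1 = (-1, 2, 0, 3)
  u_2 = (26/7, 4/7, -3, 6/7)

Orthogonality check:
  u_2 · u_1 = 0 (should be 0)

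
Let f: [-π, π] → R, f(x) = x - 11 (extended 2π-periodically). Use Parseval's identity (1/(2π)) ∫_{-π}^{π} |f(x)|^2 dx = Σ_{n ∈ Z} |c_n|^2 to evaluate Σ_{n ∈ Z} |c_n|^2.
Σ |c_n|^2 = π^2/3 + 121

Expand and integrate term by term over [-π, π]:
  ∫ (x)^2 dx = 1·(2π^3/3); ∫ 2·1·(-11)·x dx = 0 (odd integrand); ∫ (-11)^2 dx = 121·2π.
So (1/(2π)) ∫_{-π}^{π} (x - 11)^2 dx = 1π^2/3 + 121 = π^2/3 + 121.
Parseval ⇒ Σ |c_n|^2 = π^2/3 + 121.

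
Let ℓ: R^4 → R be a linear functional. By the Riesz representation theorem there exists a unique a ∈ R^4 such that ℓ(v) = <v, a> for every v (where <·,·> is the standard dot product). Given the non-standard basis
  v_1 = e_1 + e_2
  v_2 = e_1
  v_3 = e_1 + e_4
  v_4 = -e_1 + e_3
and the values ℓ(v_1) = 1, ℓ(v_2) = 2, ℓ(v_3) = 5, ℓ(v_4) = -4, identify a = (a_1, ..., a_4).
a = (2, -1, -2, 3)

Write a = (a_1, ..., a_4) in the standard basis. For each basis vector v_i, ℓ(v_i) = <v_i, a> is a linear equation in the a_j's. Collect the n equations into a matrix system V a = ℓ, where row i of V is v_i (expressed in the standard basis). Since V is invertible (lower-triangular with 1s on the diagonal, up to permutation), solve by back-substitution:
  V =
[[1, 1, 0, 0],
 [1, 0, 0, 0],
 [1, 0, 0, 1],
 [-1, 0, 1, 0]]
  V a = (1, 2, 5, -4)
Solving gives a = (2, -1, -2, 3).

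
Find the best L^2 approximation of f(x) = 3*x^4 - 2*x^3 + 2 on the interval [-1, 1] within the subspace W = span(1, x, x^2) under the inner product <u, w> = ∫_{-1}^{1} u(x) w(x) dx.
g(x) = 18*x^2/7 - 6*x/5 + 61/35

The best approximation g ∈ W is the orthogonal projection of f onto W. Writing g = a_0 + a_1 x + a_2 x^2, the coefficients solve the normal equations G · a = b where
  G_{ij} = <φ_i, φ_j> and b_i = <f, φ_i>, with φ_0 = 1, φ_1 = x, φ_2 = x^2.
G =
  [2, 0, 2/3]
  [0, 2/3, 0]
  [2/3, 0, 2/5],
b = (26/5, -4/5, 46/21).
Solving gives a_0 = 61/35, a_1 = -6/5, a_2 = 18/7, so
  g(x) = 18*x^2/7 - 6*x/5 + 61/35.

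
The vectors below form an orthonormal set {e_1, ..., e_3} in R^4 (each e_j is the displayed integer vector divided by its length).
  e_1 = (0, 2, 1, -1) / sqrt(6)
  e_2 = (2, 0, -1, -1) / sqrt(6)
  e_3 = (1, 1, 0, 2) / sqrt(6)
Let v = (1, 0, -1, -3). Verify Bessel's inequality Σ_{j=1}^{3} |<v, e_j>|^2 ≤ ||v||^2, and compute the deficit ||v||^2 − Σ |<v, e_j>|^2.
Σ |<v, e_j>|^2 = 65/6; ||v||^2 = 11; deficit = 1/6

Write each e_j = u_j / sqrt(<u_j, u_j>) where u_j is the displayed integer vector. Then <v, e_j> = <v, u_j> / sqrt(<u_j, u_j>), so |<v, e_j>|^2 = <v, u_j>^2 / <u_j, u_j>.
Coefficients: <v, e_1> = 2/sqrt(6), <v, e_2> = 6/sqrt(6), <v, e_3> = -5/sqrt(6).
Square and sum: Σ |<v, e_j>|^2 = 65/6.
Compute ||v||^2 = v·v = 11.
Deficit = 11 − 65/6 = 1/6 ≥ 0, confirming Bessel's inequality. (The deficit equals ||v − Σ <v,e_j> e_j||^2, the squared distance from v to span{e_j}.)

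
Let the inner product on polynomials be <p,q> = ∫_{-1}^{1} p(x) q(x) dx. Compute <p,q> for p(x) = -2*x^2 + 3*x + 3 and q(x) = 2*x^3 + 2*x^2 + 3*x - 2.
<p,q> = 22/15

Expand the product: p(x)·q(x) = -4*x^5 + 2*x^4 + 6*x^3 + 19*x^2 + 3*x - 6.
∫_{-1}^{1} of each monomial x^k gives [2/(k+1) if k even, 0 if k odd]. Integrating term-by-term (or equivalently evaluating the antiderivative F(x) = -2*x^6/3 + 2*x^5/5 + 3*x^4/2 + 19*x^3/3 + 3*x^2/2 - 6*x at the endpoints):
  F(1) − F(−1) = 46/15 − (8/5) = 22/15.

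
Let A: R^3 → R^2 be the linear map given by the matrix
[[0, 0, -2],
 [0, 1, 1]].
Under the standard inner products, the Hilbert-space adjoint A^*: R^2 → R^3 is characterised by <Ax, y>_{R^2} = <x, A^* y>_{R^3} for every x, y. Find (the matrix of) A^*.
A^* = A^T =
[[0, 0],
 [0, 1],
 [-2, 1]]

For real matrices with standard dot products, the defining identity <Ax, y> = <x, A^* y> gives (Ax)^T y = x^T (A^*) y, i.e. x^T A^T y = x^T (A^*) y. Since this holds for all x, y, we must have A^* = A^T. Therefore
A^* =
[[0, 0],
 [0, 1],
 [-2, 1]].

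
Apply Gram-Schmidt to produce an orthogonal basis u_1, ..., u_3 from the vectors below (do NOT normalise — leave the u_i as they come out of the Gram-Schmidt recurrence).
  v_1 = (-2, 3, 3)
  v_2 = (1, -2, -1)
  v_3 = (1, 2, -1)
Orthogonal basis:
  u_1 = (-2, 3, 3)
  u_2 = (0, -1/2, 1/2)
  u_3 = (12/11, 4/11, 4/11)

Apply the Gram-Schmidt recurrence
  u_1 = v_1
  u_i = v_i − Σ_{j<i} ((v_i · u_j) / (u_j · u_j)) · u_j.

Step by step this gives:
  u_1 = (-2, 3, 3)
  u_2 = (0, -1/2, 1/2)
  u_3 = (12/11, 4/11, 4/11)

Orthogonality check:
  u_2 · u_1 = 0 (should be 0)
  u_3 · u_1 = 0 (should be 0)
  u_3 · u_2 = 0 (should be 0)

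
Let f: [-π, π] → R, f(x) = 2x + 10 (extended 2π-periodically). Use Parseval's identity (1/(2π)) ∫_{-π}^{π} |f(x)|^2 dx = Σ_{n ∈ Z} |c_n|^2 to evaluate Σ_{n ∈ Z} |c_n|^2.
Σ |c_n|^2 = 4π^2/3 + 100

Expand and integrate term by term over [-π, π]:
  ∫ (2x)^2 dx = 4·(2π^3/3); ∫ 2·2·(10)·x dx = 0 (odd integrand); ∫ 10^2 dx = 100·2π.
So (1/(2π)) ∫_{-π}^{π} (2x + 10)^2 dx = 4π^2/3 + 100 = 4π^2/3 + 100.
Parseval ⇒ Σ |c_n|^2 = 4π^2/3 + 100.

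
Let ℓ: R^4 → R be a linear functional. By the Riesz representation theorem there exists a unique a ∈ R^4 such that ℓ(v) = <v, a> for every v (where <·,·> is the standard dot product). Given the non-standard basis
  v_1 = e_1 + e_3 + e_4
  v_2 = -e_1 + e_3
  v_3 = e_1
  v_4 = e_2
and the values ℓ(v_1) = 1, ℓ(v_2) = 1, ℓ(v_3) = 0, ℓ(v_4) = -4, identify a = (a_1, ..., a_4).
a = (0, -4, 1, 0)

Write a = (a_1, ..., a_4) in the standard basis. For each basis vector v_i, ℓ(v_i) = <v_i, a> is a linear equation in the a_j's. Collect the n equations into a matrix system V a = ℓ, where row i of V is v_i (expressed in the standard basis). Since V is invertible (lower-triangular with 1s on the diagonal, up to permutation), solve by back-substitution:
  V =
[[1, 0, 1, 1],
 [-1, 0, 1, 0],
 [1, 0, 0, 0],
 [0, 1, 0, 0]]
  V a = (1, 1, 0, -4)
Solving gives a = (0, -4, 1, 0).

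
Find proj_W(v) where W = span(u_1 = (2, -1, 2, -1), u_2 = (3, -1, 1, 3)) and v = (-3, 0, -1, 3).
proj_W(v) = (-65/41, 79/82, -93/41, 191/82)

Set up U = [u_1 | ... | u_2] ∈ R^(4×2). The projector onto W = col(U) is P = U (U^T U)^(-1) U^T.
Compute U^T U =
  [10, 6]
  [6, 20],
and U^T v = (-11, -1).
Solve U^T U · c = U^T v for the coefficients: c = (-107/82, 14/41). The projection is proj_W(v) = U c.
Check: (v - proj_W(v)) · u_1 = 0  (should be 0).
Check: (v - proj_W(v)) · u_2 = 0  (should be 0).
Result: proj_W(v) = (-65/41, 79/82, -93/41, 191/82).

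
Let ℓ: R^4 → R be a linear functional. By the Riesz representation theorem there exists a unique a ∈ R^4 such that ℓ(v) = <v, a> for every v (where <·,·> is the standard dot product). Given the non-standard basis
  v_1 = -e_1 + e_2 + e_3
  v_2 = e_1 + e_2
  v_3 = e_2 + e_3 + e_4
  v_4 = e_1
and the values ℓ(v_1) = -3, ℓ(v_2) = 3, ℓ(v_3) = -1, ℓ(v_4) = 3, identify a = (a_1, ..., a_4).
a = (3, 0, 0, -1)

Write a = (a_1, ..., a_4) in the standard basis. For each basis vector v_i, ℓ(v_i) = <v_i, a> is a linear equation in the a_j's. Collect the n equations into a matrix system V a = ℓ, where row i of V is v_i (expressed in the standard basis). Since V is invertible (lower-triangular with 1s on the diagonal, up to permutation), solve by back-substitution:
  V =
[[-1, 1, 1, 0],
 [1, 1, 0, 0],
 [0, 1, 1, 1],
 [1, 0, 0, 0]]
  V a = (-3, 3, -1, 3)
Solving gives a = (3, 0, 0, -1).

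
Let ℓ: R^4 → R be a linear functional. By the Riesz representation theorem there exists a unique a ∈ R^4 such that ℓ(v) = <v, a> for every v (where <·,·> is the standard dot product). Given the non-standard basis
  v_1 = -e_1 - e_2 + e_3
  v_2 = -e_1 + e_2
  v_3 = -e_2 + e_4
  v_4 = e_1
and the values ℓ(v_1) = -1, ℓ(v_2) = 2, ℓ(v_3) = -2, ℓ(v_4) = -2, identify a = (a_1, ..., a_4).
a = (-2, 0, -3, -2)

Write a = (a_1, ..., a_4) in the standard basis. For each basis vector v_i, ℓ(v_i) = <v_i, a> is a linear equation in the a_j's. Collect the n equations into a matrix system V a = ℓ, where row i of V is v_i (expressed in the standard basis). Since V is invertible (lower-triangular with 1s on the diagonal, up to permutation), solve by back-substitution:
  V =
[[-1, -1, 1, 0],
 [-1, 1, 0, 0],
 [0, -1, 0, 1],
 [1, 0, 0, 0]]
  V a = (-1, 2, -2, -2)
Solving gives a = (-2, 0, -3, -2).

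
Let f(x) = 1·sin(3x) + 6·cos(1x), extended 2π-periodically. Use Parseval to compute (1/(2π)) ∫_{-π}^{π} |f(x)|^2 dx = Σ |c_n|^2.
Σ |c_n|^2 = 37/2

Expand |f|^2 and use orthogonality of {sin(nx), cos(mx)} on [-π, π]:
  ∫_{-π}^{π} sin(nx)^2 dx = π, ∫ cos(mx)^2 dx = π, and cross terms integrate to 0.
So ∫_{-π}^{π} f(x)^2 dx = 1^2 · π + 6^2 · π = (1 + 36)π.
Divide by 2π: (1 + 36)/2 = 37/2.
By Parseval, this equals Σ |c_n|^2.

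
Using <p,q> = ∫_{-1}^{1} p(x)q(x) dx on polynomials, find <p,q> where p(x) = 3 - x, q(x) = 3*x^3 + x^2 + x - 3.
<p,q> = -268/15

Expand the product: p(x)·q(x) = -3*x^4 + 8*x^3 + 2*x^2 + 6*x - 9.
∫_{-1}^{1} of each monomial x^k gives [2/(k+1) if k even, 0 if k odd]. Integrating term-by-term (or equivalently evaluating the antiderivative F(x) = -3*x^5/5 + 2*x^4 + 2*x^3/3 + 3*x^2 - 9*x at the endpoints):
  F(1) − F(−1) = -59/15 − (209/15) = -268/15.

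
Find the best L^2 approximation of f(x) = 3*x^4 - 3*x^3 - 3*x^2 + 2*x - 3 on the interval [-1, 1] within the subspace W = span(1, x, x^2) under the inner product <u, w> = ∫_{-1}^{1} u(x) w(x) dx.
g(x) = -3*x^2/7 + x/5 - 114/35

The best approximation g ∈ W is the orthogonal projection of f onto W. Writing g = a_0 + a_1 x + a_2 x^2, the coefficients solve the normal equations G · a = b where
  G_{ij} = <φ_i, φ_j> and b_i = <f, φ_i>, with φ_0 = 1, φ_1 = x, φ_2 = x^2.
G =
  [2, 0, 2/3]
  [0, 2/3, 0]
  [2/3, 0, 2/5],
b = (-34/5, 2/15, -82/35).
Solving gives a_0 = -114/35, a_1 = 1/5, a_2 = -3/7, so
  g(x) = -3*x^2/7 + x/5 - 114/35.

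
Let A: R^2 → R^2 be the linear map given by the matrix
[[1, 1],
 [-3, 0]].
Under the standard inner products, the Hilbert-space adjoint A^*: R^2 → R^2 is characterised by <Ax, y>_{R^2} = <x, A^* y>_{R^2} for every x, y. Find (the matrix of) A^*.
A^* = A^T =
[[1, -3],
 [1, 0]]

For real matrices with standard dot products, the defining identity <Ax, y> = <x, A^* y> gives (Ax)^T y = x^T (A^*) y, i.e. x^T A^T y = x^T (A^*) y. Since this holds for all x, y, we must have A^* = A^T. Therefore
A^* =
[[1, -3],
 [1, 0]].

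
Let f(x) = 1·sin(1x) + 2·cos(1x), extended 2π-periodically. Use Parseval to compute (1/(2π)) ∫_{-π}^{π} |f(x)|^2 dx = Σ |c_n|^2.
Σ |c_n|^2 = 5/2

Expand |f|^2 and use orthogonality of {sin(nx), cos(mx)} on [-π, π]:
  ∫_{-π}^{π} sin(nx)^2 dx = π, ∫ cos(mx)^2 dx = π, and cross terms integrate to 0.
So ∫_{-π}^{π} f(x)^2 dx = 1^2 · π + 2^2 · π = (1 + 4)π.
Divide by 2π: (1 + 4)/2 = 5/2.
By Parseval, this equals Σ |c_n|^2.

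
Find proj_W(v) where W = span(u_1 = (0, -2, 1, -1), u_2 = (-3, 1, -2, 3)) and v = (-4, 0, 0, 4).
proj_W(v) = (-348/89, -36/89, -156/89, 272/89)

Set up U = [u_1 | ... | u_2] ∈ R^(4×2). The projector onto W = col(U) is P = U (U^T U)^(-1) U^T.
Compute U^T U =
  [6, -7]
  [-7, 23],
and U^T v = (-4, 24).
Solve U^T U · c = U^T v for the coefficients: c = (76/89, 116/89). The projection is proj_W(v) = U c.
Check: (v - proj_W(v)) · u_1 = 0  (should be 0).
Check: (v - proj_W(v)) · u_2 = 0  (should be 0).
Result: proj_W(v) = (-348/89, -36/89, -156/89, 272/89).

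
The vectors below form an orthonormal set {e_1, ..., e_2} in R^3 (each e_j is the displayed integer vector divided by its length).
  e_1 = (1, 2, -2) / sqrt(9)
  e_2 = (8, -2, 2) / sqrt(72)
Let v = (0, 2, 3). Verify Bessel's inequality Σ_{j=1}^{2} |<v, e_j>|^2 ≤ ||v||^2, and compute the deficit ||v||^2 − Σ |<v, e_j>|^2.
Σ |<v, e_j>|^2 = 1/2; ||v||^2 = 13; deficit = 25/2

Write each e_j = u_j / sqrt(<u_j, u_j>) where u_j is the displayed integer vector. Then <v, e_j> = <v, u_j> / sqrt(<u_j, u_j>), so |<v, e_j>|^2 = <v, u_j>^2 / <u_j, u_j>.
Coefficients: <v, e_1> = -2/sqrt(9), <v, e_2> = 2/sqrt(72).
Square and sum: Σ |<v, e_j>|^2 = 1/2.
Compute ||v||^2 = v·v = 13.
Deficit = 13 − 1/2 = 25/2 ≥ 0, confirming Bessel's inequality. (The deficit equals ||v − Σ <v,e_j> e_j||^2, the squared distance from v to span{e_j}.)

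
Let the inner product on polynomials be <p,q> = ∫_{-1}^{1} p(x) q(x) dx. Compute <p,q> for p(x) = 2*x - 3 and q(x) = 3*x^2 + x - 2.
<p,q> = 22/3

Expand the product: p(x)·q(x) = 6*x^3 - 7*x^2 - 7*x + 6.
∫_{-1}^{1} of each monomial x^k gives [2/(k+1) if k even, 0 if k odd]. Integrating term-by-term (or equivalently evaluating the antiderivative F(x) = 3*x^4/2 - 7*x^3/3 - 7*x^2/2 + 6*x at the endpoints):
  F(1) − F(−1) = 5/3 − (-17/3) = 22/3.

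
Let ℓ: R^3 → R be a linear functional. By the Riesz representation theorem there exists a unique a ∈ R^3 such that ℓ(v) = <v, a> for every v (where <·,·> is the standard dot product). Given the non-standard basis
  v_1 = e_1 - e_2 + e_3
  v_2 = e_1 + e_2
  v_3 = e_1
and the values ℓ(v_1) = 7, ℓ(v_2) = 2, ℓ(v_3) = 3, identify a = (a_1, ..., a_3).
a = (3, -1, 3)

Write a = (a_1, ..., a_3) in the standard basis. For each basis vector v_i, ℓ(v_i) = <v_i, a> is a linear equation in the a_j's. Collect the n equations into a matrix system V a = ℓ, where row i of V is v_i (expressed in the standard basis). Since V is invertible (lower-triangular with 1s on the diagonal, up to permutation), solve by back-substitution:
  V =
[[1, -1, 1],
 [1, 1, 0],
 [1, 0, 0]]
  V a = (7, 2, 3)
Solving gives a = (3, -1, 3).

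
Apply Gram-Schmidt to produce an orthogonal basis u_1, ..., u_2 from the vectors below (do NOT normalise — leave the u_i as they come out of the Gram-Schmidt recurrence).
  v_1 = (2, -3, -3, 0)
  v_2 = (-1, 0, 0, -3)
Orthogonal basis:
  u_1 = (2, -3, -3, 0)
  u_2 = (-9/11, -3/11, -3/11, -3)

Apply the Gram-Schmidt recurrence
  u_1 = v_1
  u_i = v_i − Σ_{j<i} ((v_i · u_j) / (u_j · u_j)) · u_j.

Step by step this gives:
  u_1 = (2, -3, -3, 0)
  u_2 = (-9/11, -3/11, -3/11, -3)

Orthogonality check:
  u_2 · u_1 = 0 (should be 0)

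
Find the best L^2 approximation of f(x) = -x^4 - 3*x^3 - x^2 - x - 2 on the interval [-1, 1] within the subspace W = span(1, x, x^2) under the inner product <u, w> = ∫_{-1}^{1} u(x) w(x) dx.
g(x) = -13*x^2/7 - 14*x/5 - 67/35

The best approximation g ∈ W is the orthogonal projection of f onto W. Writing g = a_0 + a_1 x + a_2 x^2, the coefficients solve the normal equations G · a = b where
  G_{ij} = <φ_i, φ_j> and b_i = <f, φ_i>, with φ_0 = 1, φ_1 = x, φ_2 = x^2.
G =
  [2, 0, 2/3]
  [0, 2/3, 0]
  [2/3, 0, 2/5],
b = (-76/15, -28/15, -212/105).
Solving gives a_0 = -67/35, a_1 = -14/5, a_2 = -13/7, so
  g(x) = -13*x^2/7 - 14*x/5 - 67/35.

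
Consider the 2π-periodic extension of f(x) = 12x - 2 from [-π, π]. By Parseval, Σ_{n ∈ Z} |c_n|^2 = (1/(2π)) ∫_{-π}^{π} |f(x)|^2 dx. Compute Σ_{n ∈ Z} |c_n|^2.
Σ |c_n|^2 = 48π^2 + 4

Expand and integrate term by term over [-π, π]:
  ∫ (12x)^2 dx = 144·(2π^3/3); ∫ 2·12·(-2)·x dx = 0 (odd integrand); ∫ (-2)^2 dx = 4·2π.
So (1/(2π)) ∫_{-π}^{π} (12x - 2)^2 dx = 144π^2/3 + 4 = 48π^2 + 4.
Parseval ⇒ Σ |c_n|^2 = 48π^2 + 4.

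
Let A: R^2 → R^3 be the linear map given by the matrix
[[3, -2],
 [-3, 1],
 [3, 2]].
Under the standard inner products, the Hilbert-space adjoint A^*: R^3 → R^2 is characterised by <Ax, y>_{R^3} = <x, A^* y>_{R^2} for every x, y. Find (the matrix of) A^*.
A^* = A^T =
[[3, -3, 3],
 [-2, 1, 2]]

For real matrices with standard dot products, the defining identity <Ax, y> = <x, A^* y> gives (Ax)^T y = x^T (A^*) y, i.e. x^T A^T y = x^T (A^*) y. Since this holds for all x, y, we must have A^* = A^T. Therefore
A^* =
[[3, -3, 3],
 [-2, 1, 2]].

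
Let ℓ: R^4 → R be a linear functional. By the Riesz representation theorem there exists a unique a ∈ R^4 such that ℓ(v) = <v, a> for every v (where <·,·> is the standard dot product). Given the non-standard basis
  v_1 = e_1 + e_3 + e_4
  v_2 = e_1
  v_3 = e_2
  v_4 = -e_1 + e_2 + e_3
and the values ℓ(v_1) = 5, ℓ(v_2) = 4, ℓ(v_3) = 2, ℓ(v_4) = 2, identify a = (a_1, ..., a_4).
a = (4, 2, 4, -3)

Write a = (a_1, ..., a_4) in the standard basis. For each basis vector v_i, ℓ(v_i) = <v_i, a> is a linear equation in the a_j's. Collect the n equations into a matrix system V a = ℓ, where row i of V is v_i (expressed in the standard basis). Since V is invertible (lower-triangular with 1s on the diagonal, up to permutation), solve by back-substitution:
  V =
[[1, 0, 1, 1],
 [1, 0, 0, 0],
 [0, 1, 0, 0],
 [-1, 1, 1, 0]]
  V a = (5, 4, 2, 2)
Solving gives a = (4, 2, 4, -3).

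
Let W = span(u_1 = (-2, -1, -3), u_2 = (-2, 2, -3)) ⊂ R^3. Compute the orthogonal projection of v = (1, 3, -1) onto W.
proj_W(v) = (-2/13, 3, -3/13)

Set up U = [u_1 | ... | u_2] ∈ R^(3×2). The projector onto W = col(U) is P = U (U^T U)^(-1) U^T.
Compute U^T U =
  [14, 11]
  [11, 17],
and U^T v = (-2, 7).
Solve U^T U · c = U^T v for the coefficients: c = (-37/39, 40/39). The projection is proj_W(v) = U c.
Check: (v - proj_W(v)) · u_1 = 0  (should be 0).
Check: (v - proj_W(v)) · u_2 = 0  (should be 0).
Result: proj_W(v) = (-2/13, 3, -3/13).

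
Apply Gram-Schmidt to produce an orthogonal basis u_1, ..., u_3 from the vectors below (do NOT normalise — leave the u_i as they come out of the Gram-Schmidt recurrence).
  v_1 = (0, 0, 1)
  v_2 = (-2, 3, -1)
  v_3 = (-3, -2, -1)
Orthogonal basis:
  u_1 = (0, 0, 1)
  u_2 = (-2, 3, 0)
  u_3 = (-3, -2, 0)

Apply the Gram-Schmidt recurrence
  u_1 = v_1
  u_i = v_i − Σ_{j<i} ((v_i · u_j) / (u_j · u_j)) · u_j.

Step by step this gives:
  u_1 = (0, 0, 1)
  u_2 = (-2, 3, 0)
  u_3 = (-3, -2, 0)

Orthogonality check:
  u_2 · u_1 = 0 (should be 0)
  u_3 · u_1 = 0 (should be 0)
  u_3 · u_2 = 0 (should be 0)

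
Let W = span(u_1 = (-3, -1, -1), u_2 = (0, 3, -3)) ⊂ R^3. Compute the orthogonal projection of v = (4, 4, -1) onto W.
proj_W(v) = (45/11, 85/22, -25/22)

Set up U = [u_1 | ... | u_2] ∈ R^(3×2). The projector onto W = col(U) is P = U (U^T U)^(-1) U^T.
Compute U^T U =
  [11, 0]
  [0, 18],
and U^T v = (-15, 15).
Solve U^T U · c = U^T v for the coefficients: c = (-15/11, 5/6). The projection is proj_W(v) = U c.
Check: (v - proj_W(v)) · u_1 = 0  (should be 0).
Check: (v - proj_W(v)) · u_2 = 0  (should be 0).
Result: proj_W(v) = (45/11, 85/22, -25/22).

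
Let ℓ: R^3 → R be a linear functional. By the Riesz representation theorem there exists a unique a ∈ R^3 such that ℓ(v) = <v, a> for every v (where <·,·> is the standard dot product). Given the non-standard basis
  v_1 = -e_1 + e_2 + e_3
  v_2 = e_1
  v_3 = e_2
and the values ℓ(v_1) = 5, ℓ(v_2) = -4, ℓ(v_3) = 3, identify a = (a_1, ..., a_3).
a = (-4, 3, -2)

Write a = (a_1, ..., a_3) in the standard basis. For each basis vector v_i, ℓ(v_i) = <v_i, a> is a linear equation in the a_j's. Collect the n equations into a matrix system V a = ℓ, where row i of V is v_i (expressed in the standard basis). Since V is invertible (lower-triangular with 1s on the diagonal, up to permutation), solve by back-substitution:
  V =
[[-1, 1, 1],
 [1, 0, 0],
 [0, 1, 0]]
  V a = (5, -4, 3)
Solving gives a = (-4, 3, -2).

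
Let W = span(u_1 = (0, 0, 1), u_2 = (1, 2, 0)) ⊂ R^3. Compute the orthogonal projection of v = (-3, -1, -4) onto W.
proj_W(v) = (-1, -2, -4)

Set up U = [u_1 | ... | u_2] ∈ R^(3×2). The projector onto W = col(U) is P = U (U^T U)^(-1) U^T.
Compute U^T U =
  [1, 0]
  [0, 5],
and U^T v = (-4, -5).
Solve U^T U · c = U^T v for the coefficients: c = (-4, -1). The projection is proj_W(v) = U c.
Check: (v - proj_W(v)) · u_1 = 0  (should be 0).
Check: (v - proj_W(v)) · u_2 = 0  (should be 0).
Result: proj_W(v) = (-1, -2, -4).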